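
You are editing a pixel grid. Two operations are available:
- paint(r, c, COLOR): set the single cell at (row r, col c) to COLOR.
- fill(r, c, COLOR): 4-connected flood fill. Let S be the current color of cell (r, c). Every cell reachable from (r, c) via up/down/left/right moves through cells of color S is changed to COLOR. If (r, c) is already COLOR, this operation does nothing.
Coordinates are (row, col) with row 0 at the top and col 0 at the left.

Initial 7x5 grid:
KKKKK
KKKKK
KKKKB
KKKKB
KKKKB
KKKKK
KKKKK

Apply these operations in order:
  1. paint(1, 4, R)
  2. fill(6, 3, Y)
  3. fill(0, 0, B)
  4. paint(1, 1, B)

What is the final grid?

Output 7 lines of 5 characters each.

After op 1 paint(1,4,R):
KKKKK
KKKKR
KKKKB
KKKKB
KKKKB
KKKKK
KKKKK
After op 2 fill(6,3,Y) [31 cells changed]:
YYYYY
YYYYR
YYYYB
YYYYB
YYYYB
YYYYY
YYYYY
After op 3 fill(0,0,B) [31 cells changed]:
BBBBB
BBBBR
BBBBB
BBBBB
BBBBB
BBBBB
BBBBB
After op 4 paint(1,1,B):
BBBBB
BBBBR
BBBBB
BBBBB
BBBBB
BBBBB
BBBBB

Answer: BBBBB
BBBBR
BBBBB
BBBBB
BBBBB
BBBBB
BBBBB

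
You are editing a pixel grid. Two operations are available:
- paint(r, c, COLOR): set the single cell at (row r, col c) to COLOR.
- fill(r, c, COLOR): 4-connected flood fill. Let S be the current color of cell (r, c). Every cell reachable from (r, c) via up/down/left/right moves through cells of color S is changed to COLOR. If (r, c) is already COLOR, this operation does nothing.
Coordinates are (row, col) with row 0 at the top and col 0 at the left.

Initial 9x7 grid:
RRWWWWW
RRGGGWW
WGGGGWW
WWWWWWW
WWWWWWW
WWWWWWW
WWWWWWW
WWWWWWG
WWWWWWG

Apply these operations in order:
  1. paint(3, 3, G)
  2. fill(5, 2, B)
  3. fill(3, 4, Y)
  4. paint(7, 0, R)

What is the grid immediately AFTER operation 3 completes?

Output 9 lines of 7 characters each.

Answer: RRYYYYY
RRGGGYY
YGGGGYY
YYYGYYY
YYYYYYY
YYYYYYY
YYYYYYY
YYYYYYG
YYYYYYG

Derivation:
After op 1 paint(3,3,G):
RRWWWWW
RRGGGWW
WGGGGWW
WWWGWWW
WWWWWWW
WWWWWWW
WWWWWWW
WWWWWWG
WWWWWWG
After op 2 fill(5,2,B) [49 cells changed]:
RRBBBBB
RRGGGBB
BGGGGBB
BBBGBBB
BBBBBBB
BBBBBBB
BBBBBBB
BBBBBBG
BBBBBBG
After op 3 fill(3,4,Y) [49 cells changed]:
RRYYYYY
RRGGGYY
YGGGGYY
YYYGYYY
YYYYYYY
YYYYYYY
YYYYYYY
YYYYYYG
YYYYYYG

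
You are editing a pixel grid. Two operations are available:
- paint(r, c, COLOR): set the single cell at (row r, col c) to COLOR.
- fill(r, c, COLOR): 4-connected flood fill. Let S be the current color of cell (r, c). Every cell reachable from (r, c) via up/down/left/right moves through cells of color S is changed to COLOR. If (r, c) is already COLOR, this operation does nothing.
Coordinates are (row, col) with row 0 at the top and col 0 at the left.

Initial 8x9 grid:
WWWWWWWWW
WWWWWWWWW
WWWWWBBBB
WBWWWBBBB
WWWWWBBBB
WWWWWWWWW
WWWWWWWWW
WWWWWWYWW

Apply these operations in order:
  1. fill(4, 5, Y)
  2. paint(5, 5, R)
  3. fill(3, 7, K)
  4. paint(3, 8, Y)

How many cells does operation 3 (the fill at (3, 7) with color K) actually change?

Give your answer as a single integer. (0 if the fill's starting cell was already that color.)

Answer: 12

Derivation:
After op 1 fill(4,5,Y) [12 cells changed]:
WWWWWWWWW
WWWWWWWWW
WWWWWYYYY
WBWWWYYYY
WWWWWYYYY
WWWWWWWWW
WWWWWWWWW
WWWWWWYWW
After op 2 paint(5,5,R):
WWWWWWWWW
WWWWWWWWW
WWWWWYYYY
WBWWWYYYY
WWWWWYYYY
WWWWWRWWW
WWWWWWWWW
WWWWWWYWW
After op 3 fill(3,7,K) [12 cells changed]:
WWWWWWWWW
WWWWWWWWW
WWWWWKKKK
WBWWWKKKK
WWWWWKKKK
WWWWWRWWW
WWWWWWWWW
WWWWWWYWW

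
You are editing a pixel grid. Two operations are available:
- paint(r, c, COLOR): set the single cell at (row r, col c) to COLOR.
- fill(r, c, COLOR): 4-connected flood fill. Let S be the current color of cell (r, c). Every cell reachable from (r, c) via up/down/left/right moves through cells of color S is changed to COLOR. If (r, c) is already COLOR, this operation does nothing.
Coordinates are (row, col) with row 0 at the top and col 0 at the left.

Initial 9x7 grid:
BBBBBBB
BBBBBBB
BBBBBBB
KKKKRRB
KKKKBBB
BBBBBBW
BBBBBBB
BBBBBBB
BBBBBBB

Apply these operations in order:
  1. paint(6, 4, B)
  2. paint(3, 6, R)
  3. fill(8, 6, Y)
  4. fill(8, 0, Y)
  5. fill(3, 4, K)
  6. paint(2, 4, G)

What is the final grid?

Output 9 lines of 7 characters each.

After op 1 paint(6,4,B):
BBBBBBB
BBBBBBB
BBBBBBB
KKKKRRB
KKKKBBB
BBBBBBW
BBBBBBB
BBBBBBB
BBBBBBB
After op 2 paint(3,6,R):
BBBBBBB
BBBBBBB
BBBBBBB
KKKKRRR
KKKKBBB
BBBBBBW
BBBBBBB
BBBBBBB
BBBBBBB
After op 3 fill(8,6,Y) [30 cells changed]:
BBBBBBB
BBBBBBB
BBBBBBB
KKKKRRR
KKKKYYY
YYYYYYW
YYYYYYY
YYYYYYY
YYYYYYY
After op 4 fill(8,0,Y) [0 cells changed]:
BBBBBBB
BBBBBBB
BBBBBBB
KKKKRRR
KKKKYYY
YYYYYYW
YYYYYYY
YYYYYYY
YYYYYYY
After op 5 fill(3,4,K) [3 cells changed]:
BBBBBBB
BBBBBBB
BBBBBBB
KKKKKKK
KKKKYYY
YYYYYYW
YYYYYYY
YYYYYYY
YYYYYYY
After op 6 paint(2,4,G):
BBBBBBB
BBBBBBB
BBBBGBB
KKKKKKK
KKKKYYY
YYYYYYW
YYYYYYY
YYYYYYY
YYYYYYY

Answer: BBBBBBB
BBBBBBB
BBBBGBB
KKKKKKK
KKKKYYY
YYYYYYW
YYYYYYY
YYYYYYY
YYYYYYY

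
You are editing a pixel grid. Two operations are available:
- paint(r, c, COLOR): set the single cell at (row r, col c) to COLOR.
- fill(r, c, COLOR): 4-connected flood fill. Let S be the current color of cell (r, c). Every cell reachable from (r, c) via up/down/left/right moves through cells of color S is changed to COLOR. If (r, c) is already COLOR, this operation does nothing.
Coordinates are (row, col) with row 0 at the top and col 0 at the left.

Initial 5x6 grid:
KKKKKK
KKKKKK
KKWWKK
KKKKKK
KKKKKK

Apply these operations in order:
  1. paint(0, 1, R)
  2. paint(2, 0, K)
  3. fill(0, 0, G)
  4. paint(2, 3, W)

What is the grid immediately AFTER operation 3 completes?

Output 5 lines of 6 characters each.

Answer: GRGGGG
GGGGGG
GGWWGG
GGGGGG
GGGGGG

Derivation:
After op 1 paint(0,1,R):
KRKKKK
KKKKKK
KKWWKK
KKKKKK
KKKKKK
After op 2 paint(2,0,K):
KRKKKK
KKKKKK
KKWWKK
KKKKKK
KKKKKK
After op 3 fill(0,0,G) [27 cells changed]:
GRGGGG
GGGGGG
GGWWGG
GGGGGG
GGGGGG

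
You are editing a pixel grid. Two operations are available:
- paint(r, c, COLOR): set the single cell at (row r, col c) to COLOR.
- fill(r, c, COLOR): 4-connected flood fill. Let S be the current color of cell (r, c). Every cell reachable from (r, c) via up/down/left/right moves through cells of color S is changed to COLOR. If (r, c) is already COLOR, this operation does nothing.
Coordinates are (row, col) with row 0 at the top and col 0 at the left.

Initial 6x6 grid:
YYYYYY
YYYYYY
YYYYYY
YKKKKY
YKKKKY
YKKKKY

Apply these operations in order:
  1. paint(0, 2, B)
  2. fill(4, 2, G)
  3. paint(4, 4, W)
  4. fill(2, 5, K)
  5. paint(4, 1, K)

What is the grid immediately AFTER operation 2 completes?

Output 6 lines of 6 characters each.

After op 1 paint(0,2,B):
YYBYYY
YYYYYY
YYYYYY
YKKKKY
YKKKKY
YKKKKY
After op 2 fill(4,2,G) [12 cells changed]:
YYBYYY
YYYYYY
YYYYYY
YGGGGY
YGGGGY
YGGGGY

Answer: YYBYYY
YYYYYY
YYYYYY
YGGGGY
YGGGGY
YGGGGY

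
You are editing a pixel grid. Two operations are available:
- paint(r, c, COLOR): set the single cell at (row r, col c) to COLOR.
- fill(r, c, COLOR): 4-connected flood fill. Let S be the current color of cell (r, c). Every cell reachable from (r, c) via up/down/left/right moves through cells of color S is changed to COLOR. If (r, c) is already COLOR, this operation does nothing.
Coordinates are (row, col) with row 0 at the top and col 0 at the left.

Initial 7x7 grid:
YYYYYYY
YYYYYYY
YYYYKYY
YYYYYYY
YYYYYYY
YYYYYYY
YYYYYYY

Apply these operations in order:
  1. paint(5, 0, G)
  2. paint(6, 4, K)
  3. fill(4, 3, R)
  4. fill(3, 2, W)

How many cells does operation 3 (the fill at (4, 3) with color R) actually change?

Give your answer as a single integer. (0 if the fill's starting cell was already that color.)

After op 1 paint(5,0,G):
YYYYYYY
YYYYYYY
YYYYKYY
YYYYYYY
YYYYYYY
GYYYYYY
YYYYYYY
After op 2 paint(6,4,K):
YYYYYYY
YYYYYYY
YYYYKYY
YYYYYYY
YYYYYYY
GYYYYYY
YYYYKYY
After op 3 fill(4,3,R) [46 cells changed]:
RRRRRRR
RRRRRRR
RRRRKRR
RRRRRRR
RRRRRRR
GRRRRRR
RRRRKRR

Answer: 46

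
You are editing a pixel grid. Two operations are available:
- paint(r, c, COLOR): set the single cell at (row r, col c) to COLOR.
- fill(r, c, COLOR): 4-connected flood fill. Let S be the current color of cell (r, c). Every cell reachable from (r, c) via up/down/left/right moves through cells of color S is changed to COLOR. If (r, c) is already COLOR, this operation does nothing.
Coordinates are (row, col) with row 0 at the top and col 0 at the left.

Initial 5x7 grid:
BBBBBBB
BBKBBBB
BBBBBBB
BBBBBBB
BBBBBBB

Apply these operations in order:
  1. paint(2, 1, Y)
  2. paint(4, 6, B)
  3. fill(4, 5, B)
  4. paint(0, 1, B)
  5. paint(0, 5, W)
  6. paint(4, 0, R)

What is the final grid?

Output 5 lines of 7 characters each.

After op 1 paint(2,1,Y):
BBBBBBB
BBKBBBB
BYBBBBB
BBBBBBB
BBBBBBB
After op 2 paint(4,6,B):
BBBBBBB
BBKBBBB
BYBBBBB
BBBBBBB
BBBBBBB
After op 3 fill(4,5,B) [0 cells changed]:
BBBBBBB
BBKBBBB
BYBBBBB
BBBBBBB
BBBBBBB
After op 4 paint(0,1,B):
BBBBBBB
BBKBBBB
BYBBBBB
BBBBBBB
BBBBBBB
After op 5 paint(0,5,W):
BBBBBWB
BBKBBBB
BYBBBBB
BBBBBBB
BBBBBBB
After op 6 paint(4,0,R):
BBBBBWB
BBKBBBB
BYBBBBB
BBBBBBB
RBBBBBB

Answer: BBBBBWB
BBKBBBB
BYBBBBB
BBBBBBB
RBBBBBB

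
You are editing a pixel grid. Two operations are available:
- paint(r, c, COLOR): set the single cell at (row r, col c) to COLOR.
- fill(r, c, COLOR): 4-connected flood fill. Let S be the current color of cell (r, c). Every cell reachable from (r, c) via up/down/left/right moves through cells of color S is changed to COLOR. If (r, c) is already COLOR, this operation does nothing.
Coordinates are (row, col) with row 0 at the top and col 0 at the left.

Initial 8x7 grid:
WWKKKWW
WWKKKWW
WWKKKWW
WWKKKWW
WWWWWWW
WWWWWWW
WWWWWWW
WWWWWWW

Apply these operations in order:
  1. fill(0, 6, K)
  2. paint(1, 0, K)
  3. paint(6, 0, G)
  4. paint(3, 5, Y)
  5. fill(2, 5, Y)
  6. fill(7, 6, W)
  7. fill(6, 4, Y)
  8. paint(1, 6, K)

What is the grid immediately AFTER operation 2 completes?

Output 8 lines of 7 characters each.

After op 1 fill(0,6,K) [44 cells changed]:
KKKKKKK
KKKKKKK
KKKKKKK
KKKKKKK
KKKKKKK
KKKKKKK
KKKKKKK
KKKKKKK
After op 2 paint(1,0,K):
KKKKKKK
KKKKKKK
KKKKKKK
KKKKKKK
KKKKKKK
KKKKKKK
KKKKKKK
KKKKKKK

Answer: KKKKKKK
KKKKKKK
KKKKKKK
KKKKKKK
KKKKKKK
KKKKKKK
KKKKKKK
KKKKKKK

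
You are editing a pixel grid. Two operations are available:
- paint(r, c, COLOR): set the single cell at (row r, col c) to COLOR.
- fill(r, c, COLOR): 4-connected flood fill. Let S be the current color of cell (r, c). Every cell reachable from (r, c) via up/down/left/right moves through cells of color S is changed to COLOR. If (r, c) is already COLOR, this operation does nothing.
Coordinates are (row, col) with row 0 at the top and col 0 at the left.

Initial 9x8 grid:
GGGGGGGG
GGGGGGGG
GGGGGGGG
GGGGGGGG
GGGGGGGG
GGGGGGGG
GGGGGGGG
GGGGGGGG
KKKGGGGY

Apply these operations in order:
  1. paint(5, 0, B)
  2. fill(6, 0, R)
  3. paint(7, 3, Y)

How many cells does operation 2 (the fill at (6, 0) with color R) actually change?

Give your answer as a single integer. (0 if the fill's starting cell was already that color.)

After op 1 paint(5,0,B):
GGGGGGGG
GGGGGGGG
GGGGGGGG
GGGGGGGG
GGGGGGGG
BGGGGGGG
GGGGGGGG
GGGGGGGG
KKKGGGGY
After op 2 fill(6,0,R) [67 cells changed]:
RRRRRRRR
RRRRRRRR
RRRRRRRR
RRRRRRRR
RRRRRRRR
BRRRRRRR
RRRRRRRR
RRRRRRRR
KKKRRRRY

Answer: 67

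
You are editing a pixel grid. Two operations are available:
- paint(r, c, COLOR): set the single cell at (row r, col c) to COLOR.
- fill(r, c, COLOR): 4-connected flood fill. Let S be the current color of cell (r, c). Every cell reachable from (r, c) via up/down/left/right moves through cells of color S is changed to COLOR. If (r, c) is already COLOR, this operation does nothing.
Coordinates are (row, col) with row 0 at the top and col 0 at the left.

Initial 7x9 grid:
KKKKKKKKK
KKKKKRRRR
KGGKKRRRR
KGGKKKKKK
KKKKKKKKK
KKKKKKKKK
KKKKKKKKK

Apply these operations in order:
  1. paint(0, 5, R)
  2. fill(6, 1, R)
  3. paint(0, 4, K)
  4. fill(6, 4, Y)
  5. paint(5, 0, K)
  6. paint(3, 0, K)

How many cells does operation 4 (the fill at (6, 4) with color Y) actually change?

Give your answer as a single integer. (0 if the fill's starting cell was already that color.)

Answer: 55

Derivation:
After op 1 paint(0,5,R):
KKKKKRKKK
KKKKKRRRR
KGGKKRRRR
KGGKKKKKK
KKKKKKKKK
KKKKKKKKK
KKKKKKKKK
After op 2 fill(6,1,R) [47 cells changed]:
RRRRRRKKK
RRRRRRRRR
RGGRRRRRR
RGGRRRRRR
RRRRRRRRR
RRRRRRRRR
RRRRRRRRR
After op 3 paint(0,4,K):
RRRRKRKKK
RRRRRRRRR
RGGRRRRRR
RGGRRRRRR
RRRRRRRRR
RRRRRRRRR
RRRRRRRRR
After op 4 fill(6,4,Y) [55 cells changed]:
YYYYKYKKK
YYYYYYYYY
YGGYYYYYY
YGGYYYYYY
YYYYYYYYY
YYYYYYYYY
YYYYYYYYY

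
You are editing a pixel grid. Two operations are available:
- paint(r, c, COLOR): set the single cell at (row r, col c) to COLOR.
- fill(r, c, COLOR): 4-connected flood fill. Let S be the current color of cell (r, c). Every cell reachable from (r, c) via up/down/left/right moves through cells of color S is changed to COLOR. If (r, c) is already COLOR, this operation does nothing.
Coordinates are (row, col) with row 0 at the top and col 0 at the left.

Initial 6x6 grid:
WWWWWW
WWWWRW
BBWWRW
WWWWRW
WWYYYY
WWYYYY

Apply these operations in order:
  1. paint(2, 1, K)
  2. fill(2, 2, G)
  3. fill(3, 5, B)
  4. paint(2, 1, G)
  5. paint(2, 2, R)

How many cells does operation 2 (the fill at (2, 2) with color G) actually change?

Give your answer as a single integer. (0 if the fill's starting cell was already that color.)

Answer: 23

Derivation:
After op 1 paint(2,1,K):
WWWWWW
WWWWRW
BKWWRW
WWWWRW
WWYYYY
WWYYYY
After op 2 fill(2,2,G) [23 cells changed]:
GGGGGG
GGGGRG
BKGGRG
GGGGRG
GGYYYY
GGYYYY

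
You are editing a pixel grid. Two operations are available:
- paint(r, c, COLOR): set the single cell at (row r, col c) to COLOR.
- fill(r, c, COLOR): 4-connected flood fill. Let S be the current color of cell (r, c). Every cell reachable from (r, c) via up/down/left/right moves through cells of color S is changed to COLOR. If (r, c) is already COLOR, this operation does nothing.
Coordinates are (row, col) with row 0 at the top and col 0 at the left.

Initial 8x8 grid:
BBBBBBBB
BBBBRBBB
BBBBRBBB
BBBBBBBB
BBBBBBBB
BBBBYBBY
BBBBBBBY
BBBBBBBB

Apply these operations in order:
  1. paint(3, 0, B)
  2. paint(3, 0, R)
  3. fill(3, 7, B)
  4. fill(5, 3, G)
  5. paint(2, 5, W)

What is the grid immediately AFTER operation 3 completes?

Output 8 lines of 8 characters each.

Answer: BBBBBBBB
BBBBRBBB
BBBBRBBB
RBBBBBBB
BBBBBBBB
BBBBYBBY
BBBBBBBY
BBBBBBBB

Derivation:
After op 1 paint(3,0,B):
BBBBBBBB
BBBBRBBB
BBBBRBBB
BBBBBBBB
BBBBBBBB
BBBBYBBY
BBBBBBBY
BBBBBBBB
After op 2 paint(3,0,R):
BBBBBBBB
BBBBRBBB
BBBBRBBB
RBBBBBBB
BBBBBBBB
BBBBYBBY
BBBBBBBY
BBBBBBBB
After op 3 fill(3,7,B) [0 cells changed]:
BBBBBBBB
BBBBRBBB
BBBBRBBB
RBBBBBBB
BBBBBBBB
BBBBYBBY
BBBBBBBY
BBBBBBBB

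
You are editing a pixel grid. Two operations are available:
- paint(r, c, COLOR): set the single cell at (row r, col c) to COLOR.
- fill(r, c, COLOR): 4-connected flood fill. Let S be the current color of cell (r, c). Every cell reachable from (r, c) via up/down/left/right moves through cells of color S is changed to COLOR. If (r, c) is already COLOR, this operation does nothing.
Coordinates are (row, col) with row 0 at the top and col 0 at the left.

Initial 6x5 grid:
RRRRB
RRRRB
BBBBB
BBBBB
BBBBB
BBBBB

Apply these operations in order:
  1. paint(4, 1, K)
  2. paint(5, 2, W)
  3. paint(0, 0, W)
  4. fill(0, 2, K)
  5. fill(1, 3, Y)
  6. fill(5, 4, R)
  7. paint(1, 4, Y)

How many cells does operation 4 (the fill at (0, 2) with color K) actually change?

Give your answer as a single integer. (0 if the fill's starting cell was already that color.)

Answer: 7

Derivation:
After op 1 paint(4,1,K):
RRRRB
RRRRB
BBBBB
BBBBB
BKBBB
BBBBB
After op 2 paint(5,2,W):
RRRRB
RRRRB
BBBBB
BBBBB
BKBBB
BBWBB
After op 3 paint(0,0,W):
WRRRB
RRRRB
BBBBB
BBBBB
BKBBB
BBWBB
After op 4 fill(0,2,K) [7 cells changed]:
WKKKB
KKKKB
BBBBB
BBBBB
BKBBB
BBWBB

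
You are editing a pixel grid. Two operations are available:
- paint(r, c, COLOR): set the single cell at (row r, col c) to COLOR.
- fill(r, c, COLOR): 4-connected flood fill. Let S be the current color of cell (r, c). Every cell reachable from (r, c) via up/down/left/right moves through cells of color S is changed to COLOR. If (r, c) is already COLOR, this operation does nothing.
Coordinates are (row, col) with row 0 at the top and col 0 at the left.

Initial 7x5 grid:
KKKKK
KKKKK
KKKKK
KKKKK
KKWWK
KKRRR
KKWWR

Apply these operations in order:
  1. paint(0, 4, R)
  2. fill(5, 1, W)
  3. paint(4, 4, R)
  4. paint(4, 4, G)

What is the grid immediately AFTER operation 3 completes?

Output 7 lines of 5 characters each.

After op 1 paint(0,4,R):
KKKKR
KKKKK
KKKKK
KKKKK
KKWWK
KKRRR
KKWWR
After op 2 fill(5,1,W) [26 cells changed]:
WWWWR
WWWWW
WWWWW
WWWWW
WWWWW
WWRRR
WWWWR
After op 3 paint(4,4,R):
WWWWR
WWWWW
WWWWW
WWWWW
WWWWR
WWRRR
WWWWR

Answer: WWWWR
WWWWW
WWWWW
WWWWW
WWWWR
WWRRR
WWWWR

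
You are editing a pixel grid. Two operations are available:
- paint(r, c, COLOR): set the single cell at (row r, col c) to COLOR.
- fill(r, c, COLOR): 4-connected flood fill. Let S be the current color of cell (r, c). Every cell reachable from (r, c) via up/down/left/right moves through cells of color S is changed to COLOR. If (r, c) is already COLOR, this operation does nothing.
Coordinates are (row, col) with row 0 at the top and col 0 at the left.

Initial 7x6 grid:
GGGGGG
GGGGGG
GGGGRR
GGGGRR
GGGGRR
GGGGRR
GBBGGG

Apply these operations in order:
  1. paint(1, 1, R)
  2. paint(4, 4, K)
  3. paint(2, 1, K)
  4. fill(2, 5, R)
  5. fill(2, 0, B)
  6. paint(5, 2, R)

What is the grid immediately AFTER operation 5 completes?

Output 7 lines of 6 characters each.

Answer: BBBBBB
BRBBBB
BKBBRR
BBBBRR
BBBBKR
BBBBRR
BBBBBB

Derivation:
After op 1 paint(1,1,R):
GGGGGG
GRGGGG
GGGGRR
GGGGRR
GGGGRR
GGGGRR
GBBGGG
After op 2 paint(4,4,K):
GGGGGG
GRGGGG
GGGGRR
GGGGRR
GGGGKR
GGGGRR
GBBGGG
After op 3 paint(2,1,K):
GGGGGG
GRGGGG
GKGGRR
GGGGRR
GGGGKR
GGGGRR
GBBGGG
After op 4 fill(2,5,R) [0 cells changed]:
GGGGGG
GRGGGG
GKGGRR
GGGGRR
GGGGKR
GGGGRR
GBBGGG
After op 5 fill(2,0,B) [30 cells changed]:
BBBBBB
BRBBBB
BKBBRR
BBBBRR
BBBBKR
BBBBRR
BBBBBB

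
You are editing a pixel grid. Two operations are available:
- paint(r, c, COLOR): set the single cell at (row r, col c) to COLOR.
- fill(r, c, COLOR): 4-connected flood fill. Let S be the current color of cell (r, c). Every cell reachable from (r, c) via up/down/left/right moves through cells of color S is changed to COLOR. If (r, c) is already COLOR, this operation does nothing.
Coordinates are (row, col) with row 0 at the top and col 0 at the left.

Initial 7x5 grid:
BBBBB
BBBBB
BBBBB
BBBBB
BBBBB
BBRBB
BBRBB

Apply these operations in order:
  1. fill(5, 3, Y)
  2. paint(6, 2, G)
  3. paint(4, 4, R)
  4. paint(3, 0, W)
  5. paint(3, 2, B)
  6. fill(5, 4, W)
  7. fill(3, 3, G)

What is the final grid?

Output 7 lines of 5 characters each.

After op 1 fill(5,3,Y) [33 cells changed]:
YYYYY
YYYYY
YYYYY
YYYYY
YYYYY
YYRYY
YYRYY
After op 2 paint(6,2,G):
YYYYY
YYYYY
YYYYY
YYYYY
YYYYY
YYRYY
YYGYY
After op 3 paint(4,4,R):
YYYYY
YYYYY
YYYYY
YYYYY
YYYYR
YYRYY
YYGYY
After op 4 paint(3,0,W):
YYYYY
YYYYY
YYYYY
WYYYY
YYYYR
YYRYY
YYGYY
After op 5 paint(3,2,B):
YYYYY
YYYYY
YYYYY
WYBYY
YYYYR
YYRYY
YYGYY
After op 6 fill(5,4,W) [30 cells changed]:
WWWWW
WWWWW
WWWWW
WWBWW
WWWWR
WWRWW
WWGWW
After op 7 fill(3,3,G) [31 cells changed]:
GGGGG
GGGGG
GGGGG
GGBGG
GGGGR
GGRGG
GGGGG

Answer: GGGGG
GGGGG
GGGGG
GGBGG
GGGGR
GGRGG
GGGGG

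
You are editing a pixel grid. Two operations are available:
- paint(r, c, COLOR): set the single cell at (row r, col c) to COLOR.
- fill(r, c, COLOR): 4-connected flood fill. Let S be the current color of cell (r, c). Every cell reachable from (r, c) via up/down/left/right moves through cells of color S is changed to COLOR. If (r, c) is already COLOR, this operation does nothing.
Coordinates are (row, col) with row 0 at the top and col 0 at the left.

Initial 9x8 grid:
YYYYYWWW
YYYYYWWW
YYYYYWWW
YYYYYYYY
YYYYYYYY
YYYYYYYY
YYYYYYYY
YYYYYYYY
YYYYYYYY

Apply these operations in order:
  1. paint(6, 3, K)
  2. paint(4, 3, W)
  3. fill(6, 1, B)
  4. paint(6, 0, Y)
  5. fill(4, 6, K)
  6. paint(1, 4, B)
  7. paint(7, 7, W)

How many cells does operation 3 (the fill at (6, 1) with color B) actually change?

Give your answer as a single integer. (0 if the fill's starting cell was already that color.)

After op 1 paint(6,3,K):
YYYYYWWW
YYYYYWWW
YYYYYWWW
YYYYYYYY
YYYYYYYY
YYYYYYYY
YYYKYYYY
YYYYYYYY
YYYYYYYY
After op 2 paint(4,3,W):
YYYYYWWW
YYYYYWWW
YYYYYWWW
YYYYYYYY
YYYWYYYY
YYYYYYYY
YYYKYYYY
YYYYYYYY
YYYYYYYY
After op 3 fill(6,1,B) [61 cells changed]:
BBBBBWWW
BBBBBWWW
BBBBBWWW
BBBBBBBB
BBBWBBBB
BBBBBBBB
BBBKBBBB
BBBBBBBB
BBBBBBBB

Answer: 61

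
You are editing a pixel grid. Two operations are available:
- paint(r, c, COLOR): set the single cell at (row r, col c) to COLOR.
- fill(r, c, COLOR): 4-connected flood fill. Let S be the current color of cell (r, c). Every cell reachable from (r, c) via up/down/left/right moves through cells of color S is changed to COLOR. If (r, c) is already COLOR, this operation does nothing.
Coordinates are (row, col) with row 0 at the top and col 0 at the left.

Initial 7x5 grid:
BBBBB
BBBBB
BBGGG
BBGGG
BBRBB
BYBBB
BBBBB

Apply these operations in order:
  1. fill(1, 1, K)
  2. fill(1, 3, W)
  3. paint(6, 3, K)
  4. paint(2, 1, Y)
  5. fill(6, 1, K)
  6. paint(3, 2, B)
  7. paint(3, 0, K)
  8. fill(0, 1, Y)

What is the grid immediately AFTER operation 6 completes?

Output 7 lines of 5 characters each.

Answer: KKKKK
KKKKK
KYGGG
KKBGG
KKRKK
KYKKK
KKKKK

Derivation:
After op 1 fill(1,1,K) [27 cells changed]:
KKKKK
KKKKK
KKGGG
KKGGG
KKRKK
KYKKK
KKKKK
After op 2 fill(1,3,W) [27 cells changed]:
WWWWW
WWWWW
WWGGG
WWGGG
WWRWW
WYWWW
WWWWW
After op 3 paint(6,3,K):
WWWWW
WWWWW
WWGGG
WWGGG
WWRWW
WYWWW
WWWKW
After op 4 paint(2,1,Y):
WWWWW
WWWWW
WYGGG
WWGGG
WWRWW
WYWWW
WWWKW
After op 5 fill(6,1,K) [25 cells changed]:
KKKKK
KKKKK
KYGGG
KKGGG
KKRKK
KYKKK
KKKKK
After op 6 paint(3,2,B):
KKKKK
KKKKK
KYGGG
KKBGG
KKRKK
KYKKK
KKKKK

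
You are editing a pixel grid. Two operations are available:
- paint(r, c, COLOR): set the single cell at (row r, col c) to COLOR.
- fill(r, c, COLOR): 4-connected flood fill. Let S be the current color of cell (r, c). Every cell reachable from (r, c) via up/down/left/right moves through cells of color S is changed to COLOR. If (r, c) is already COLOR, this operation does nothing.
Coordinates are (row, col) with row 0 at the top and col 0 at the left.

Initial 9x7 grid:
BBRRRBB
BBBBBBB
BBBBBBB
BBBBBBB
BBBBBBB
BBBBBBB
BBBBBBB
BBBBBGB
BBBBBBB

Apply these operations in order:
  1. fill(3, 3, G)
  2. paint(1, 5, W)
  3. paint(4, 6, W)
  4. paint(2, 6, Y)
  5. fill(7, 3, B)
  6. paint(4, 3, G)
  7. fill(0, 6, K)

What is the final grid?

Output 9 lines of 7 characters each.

After op 1 fill(3,3,G) [59 cells changed]:
GGRRRGG
GGGGGGG
GGGGGGG
GGGGGGG
GGGGGGG
GGGGGGG
GGGGGGG
GGGGGGG
GGGGGGG
After op 2 paint(1,5,W):
GGRRRGG
GGGGGWG
GGGGGGG
GGGGGGG
GGGGGGG
GGGGGGG
GGGGGGG
GGGGGGG
GGGGGGG
After op 3 paint(4,6,W):
GGRRRGG
GGGGGWG
GGGGGGG
GGGGGGG
GGGGGGW
GGGGGGG
GGGGGGG
GGGGGGG
GGGGGGG
After op 4 paint(2,6,Y):
GGRRRGG
GGGGGWG
GGGGGGY
GGGGGGG
GGGGGGW
GGGGGGG
GGGGGGG
GGGGGGG
GGGGGGG
After op 5 fill(7,3,B) [54 cells changed]:
BBRRRGG
BBBBBWG
BBBBBBY
BBBBBBB
BBBBBBW
BBBBBBB
BBBBBBB
BBBBBBB
BBBBBBB
After op 6 paint(4,3,G):
BBRRRGG
BBBBBWG
BBBBBBY
BBBBBBB
BBBGBBW
BBBBBBB
BBBBBBB
BBBBBBB
BBBBBBB
After op 7 fill(0,6,K) [3 cells changed]:
BBRRRKK
BBBBBWK
BBBBBBY
BBBBBBB
BBBGBBW
BBBBBBB
BBBBBBB
BBBBBBB
BBBBBBB

Answer: BBRRRKK
BBBBBWK
BBBBBBY
BBBBBBB
BBBGBBW
BBBBBBB
BBBBBBB
BBBBBBB
BBBBBBB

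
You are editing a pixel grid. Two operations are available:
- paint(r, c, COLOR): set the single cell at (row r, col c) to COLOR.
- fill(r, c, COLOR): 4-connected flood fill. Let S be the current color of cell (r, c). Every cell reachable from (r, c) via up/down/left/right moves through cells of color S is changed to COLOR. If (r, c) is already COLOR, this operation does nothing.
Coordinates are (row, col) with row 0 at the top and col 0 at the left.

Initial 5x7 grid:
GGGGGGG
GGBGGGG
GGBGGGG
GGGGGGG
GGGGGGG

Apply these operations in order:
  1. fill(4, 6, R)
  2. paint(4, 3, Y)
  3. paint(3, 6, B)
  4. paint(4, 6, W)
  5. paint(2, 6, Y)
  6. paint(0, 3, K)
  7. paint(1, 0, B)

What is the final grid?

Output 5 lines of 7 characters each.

After op 1 fill(4,6,R) [33 cells changed]:
RRRRRRR
RRBRRRR
RRBRRRR
RRRRRRR
RRRRRRR
After op 2 paint(4,3,Y):
RRRRRRR
RRBRRRR
RRBRRRR
RRRRRRR
RRRYRRR
After op 3 paint(3,6,B):
RRRRRRR
RRBRRRR
RRBRRRR
RRRRRRB
RRRYRRR
After op 4 paint(4,6,W):
RRRRRRR
RRBRRRR
RRBRRRR
RRRRRRB
RRRYRRW
After op 5 paint(2,6,Y):
RRRRRRR
RRBRRRR
RRBRRRY
RRRRRRB
RRRYRRW
After op 6 paint(0,3,K):
RRRKRRR
RRBRRRR
RRBRRRY
RRRRRRB
RRRYRRW
After op 7 paint(1,0,B):
RRRKRRR
BRBRRRR
RRBRRRY
RRRRRRB
RRRYRRW

Answer: RRRKRRR
BRBRRRR
RRBRRRY
RRRRRRB
RRRYRRW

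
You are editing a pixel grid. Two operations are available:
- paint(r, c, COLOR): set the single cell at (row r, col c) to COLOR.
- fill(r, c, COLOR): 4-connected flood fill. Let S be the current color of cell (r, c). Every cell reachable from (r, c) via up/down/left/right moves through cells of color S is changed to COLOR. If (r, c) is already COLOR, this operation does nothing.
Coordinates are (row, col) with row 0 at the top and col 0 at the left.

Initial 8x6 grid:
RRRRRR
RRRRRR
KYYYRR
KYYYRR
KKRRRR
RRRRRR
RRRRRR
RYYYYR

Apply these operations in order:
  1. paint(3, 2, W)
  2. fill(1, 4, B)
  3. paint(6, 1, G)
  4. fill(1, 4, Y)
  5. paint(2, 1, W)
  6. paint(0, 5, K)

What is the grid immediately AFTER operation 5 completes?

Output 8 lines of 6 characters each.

After op 1 paint(3,2,W):
RRRRRR
RRRRRR
KYYYRR
KYWYRR
KKRRRR
RRRRRR
RRRRRR
RYYYYR
After op 2 fill(1,4,B) [34 cells changed]:
BBBBBB
BBBBBB
KYYYBB
KYWYBB
KKBBBB
BBBBBB
BBBBBB
BYYYYB
After op 3 paint(6,1,G):
BBBBBB
BBBBBB
KYYYBB
KYWYBB
KKBBBB
BBBBBB
BGBBBB
BYYYYB
After op 4 fill(1,4,Y) [33 cells changed]:
YYYYYY
YYYYYY
KYYYYY
KYWYYY
KKYYYY
YYYYYY
YGYYYY
YYYYYY
After op 5 paint(2,1,W):
YYYYYY
YYYYYY
KWYYYY
KYWYYY
KKYYYY
YYYYYY
YGYYYY
YYYYYY

Answer: YYYYYY
YYYYYY
KWYYYY
KYWYYY
KKYYYY
YYYYYY
YGYYYY
YYYYYY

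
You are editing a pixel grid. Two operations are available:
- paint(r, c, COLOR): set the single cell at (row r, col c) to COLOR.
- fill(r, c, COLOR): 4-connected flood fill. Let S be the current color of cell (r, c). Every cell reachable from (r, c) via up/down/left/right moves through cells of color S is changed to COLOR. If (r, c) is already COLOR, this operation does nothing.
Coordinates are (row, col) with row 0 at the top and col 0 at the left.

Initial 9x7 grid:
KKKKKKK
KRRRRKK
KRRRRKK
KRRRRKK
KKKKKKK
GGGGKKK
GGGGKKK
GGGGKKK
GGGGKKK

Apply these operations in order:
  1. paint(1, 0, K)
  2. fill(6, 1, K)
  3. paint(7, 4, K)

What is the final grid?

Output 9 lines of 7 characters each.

After op 1 paint(1,0,K):
KKKKKKK
KRRRRKK
KRRRRKK
KRRRRKK
KKKKKKK
GGGGKKK
GGGGKKK
GGGGKKK
GGGGKKK
After op 2 fill(6,1,K) [16 cells changed]:
KKKKKKK
KRRRRKK
KRRRRKK
KRRRRKK
KKKKKKK
KKKKKKK
KKKKKKK
KKKKKKK
KKKKKKK
After op 3 paint(7,4,K):
KKKKKKK
KRRRRKK
KRRRRKK
KRRRRKK
KKKKKKK
KKKKKKK
KKKKKKK
KKKKKKK
KKKKKKK

Answer: KKKKKKK
KRRRRKK
KRRRRKK
KRRRRKK
KKKKKKK
KKKKKKK
KKKKKKK
KKKKKKK
KKKKKKK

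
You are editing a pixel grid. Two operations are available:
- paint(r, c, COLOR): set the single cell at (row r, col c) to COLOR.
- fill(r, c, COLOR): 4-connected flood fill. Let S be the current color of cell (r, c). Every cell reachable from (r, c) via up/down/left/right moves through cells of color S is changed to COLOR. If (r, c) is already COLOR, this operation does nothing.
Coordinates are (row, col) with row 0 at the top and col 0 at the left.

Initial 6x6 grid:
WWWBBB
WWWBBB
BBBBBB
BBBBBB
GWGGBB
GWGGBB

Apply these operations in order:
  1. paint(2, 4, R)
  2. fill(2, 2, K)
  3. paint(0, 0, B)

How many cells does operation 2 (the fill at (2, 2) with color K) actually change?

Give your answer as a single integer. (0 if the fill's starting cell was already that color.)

After op 1 paint(2,4,R):
WWWBBB
WWWBBB
BBBBRB
BBBBBB
GWGGBB
GWGGBB
After op 2 fill(2,2,K) [21 cells changed]:
WWWKKK
WWWKKK
KKKKRK
KKKKKK
GWGGKK
GWGGKK

Answer: 21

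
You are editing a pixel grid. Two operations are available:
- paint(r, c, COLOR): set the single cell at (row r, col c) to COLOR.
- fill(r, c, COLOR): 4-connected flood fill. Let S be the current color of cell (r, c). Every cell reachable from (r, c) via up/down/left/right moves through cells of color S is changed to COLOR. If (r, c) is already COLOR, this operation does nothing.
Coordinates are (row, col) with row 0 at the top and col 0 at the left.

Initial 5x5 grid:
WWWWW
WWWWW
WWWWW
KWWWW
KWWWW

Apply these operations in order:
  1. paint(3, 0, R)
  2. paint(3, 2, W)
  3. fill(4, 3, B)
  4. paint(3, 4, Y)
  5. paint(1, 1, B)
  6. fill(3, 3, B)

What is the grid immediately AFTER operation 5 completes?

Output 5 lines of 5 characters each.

After op 1 paint(3,0,R):
WWWWW
WWWWW
WWWWW
RWWWW
KWWWW
After op 2 paint(3,2,W):
WWWWW
WWWWW
WWWWW
RWWWW
KWWWW
After op 3 fill(4,3,B) [23 cells changed]:
BBBBB
BBBBB
BBBBB
RBBBB
KBBBB
After op 4 paint(3,4,Y):
BBBBB
BBBBB
BBBBB
RBBBY
KBBBB
After op 5 paint(1,1,B):
BBBBB
BBBBB
BBBBB
RBBBY
KBBBB

Answer: BBBBB
BBBBB
BBBBB
RBBBY
KBBBB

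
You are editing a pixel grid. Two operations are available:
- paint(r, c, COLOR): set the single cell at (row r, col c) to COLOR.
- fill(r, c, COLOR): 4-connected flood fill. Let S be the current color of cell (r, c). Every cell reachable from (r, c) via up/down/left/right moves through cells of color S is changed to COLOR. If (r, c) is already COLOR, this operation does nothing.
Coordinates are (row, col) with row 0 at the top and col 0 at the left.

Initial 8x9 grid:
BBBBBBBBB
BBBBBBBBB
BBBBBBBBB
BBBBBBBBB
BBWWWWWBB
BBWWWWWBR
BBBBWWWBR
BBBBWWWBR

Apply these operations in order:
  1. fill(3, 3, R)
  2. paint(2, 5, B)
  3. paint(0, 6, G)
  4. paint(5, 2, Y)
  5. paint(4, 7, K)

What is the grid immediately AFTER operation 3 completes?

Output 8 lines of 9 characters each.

Answer: RRRRRRGRR
RRRRRRRRR
RRRRRBRRR
RRRRRRRRR
RRWWWWWRR
RRWWWWWRR
RRRRWWWRR
RRRRWWWRR

Derivation:
After op 1 fill(3,3,R) [53 cells changed]:
RRRRRRRRR
RRRRRRRRR
RRRRRRRRR
RRRRRRRRR
RRWWWWWRR
RRWWWWWRR
RRRRWWWRR
RRRRWWWRR
After op 2 paint(2,5,B):
RRRRRRRRR
RRRRRRRRR
RRRRRBRRR
RRRRRRRRR
RRWWWWWRR
RRWWWWWRR
RRRRWWWRR
RRRRWWWRR
After op 3 paint(0,6,G):
RRRRRRGRR
RRRRRRRRR
RRRRRBRRR
RRRRRRRRR
RRWWWWWRR
RRWWWWWRR
RRRRWWWRR
RRRRWWWRR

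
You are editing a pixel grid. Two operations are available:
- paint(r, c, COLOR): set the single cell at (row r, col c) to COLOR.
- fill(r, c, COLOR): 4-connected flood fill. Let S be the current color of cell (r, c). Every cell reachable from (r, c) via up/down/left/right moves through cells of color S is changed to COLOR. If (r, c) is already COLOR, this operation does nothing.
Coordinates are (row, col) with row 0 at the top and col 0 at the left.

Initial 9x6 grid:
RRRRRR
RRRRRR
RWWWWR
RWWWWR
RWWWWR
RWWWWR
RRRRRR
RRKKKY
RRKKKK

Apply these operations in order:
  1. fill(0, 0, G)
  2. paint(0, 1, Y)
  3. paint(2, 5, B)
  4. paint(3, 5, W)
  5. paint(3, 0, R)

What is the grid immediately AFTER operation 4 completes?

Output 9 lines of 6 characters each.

After op 1 fill(0,0,G) [30 cells changed]:
GGGGGG
GGGGGG
GWWWWG
GWWWWG
GWWWWG
GWWWWG
GGGGGG
GGKKKY
GGKKKK
After op 2 paint(0,1,Y):
GYGGGG
GGGGGG
GWWWWG
GWWWWG
GWWWWG
GWWWWG
GGGGGG
GGKKKY
GGKKKK
After op 3 paint(2,5,B):
GYGGGG
GGGGGG
GWWWWB
GWWWWG
GWWWWG
GWWWWG
GGGGGG
GGKKKY
GGKKKK
After op 4 paint(3,5,W):
GYGGGG
GGGGGG
GWWWWB
GWWWWW
GWWWWG
GWWWWG
GGGGGG
GGKKKY
GGKKKK

Answer: GYGGGG
GGGGGG
GWWWWB
GWWWWW
GWWWWG
GWWWWG
GGGGGG
GGKKKY
GGKKKK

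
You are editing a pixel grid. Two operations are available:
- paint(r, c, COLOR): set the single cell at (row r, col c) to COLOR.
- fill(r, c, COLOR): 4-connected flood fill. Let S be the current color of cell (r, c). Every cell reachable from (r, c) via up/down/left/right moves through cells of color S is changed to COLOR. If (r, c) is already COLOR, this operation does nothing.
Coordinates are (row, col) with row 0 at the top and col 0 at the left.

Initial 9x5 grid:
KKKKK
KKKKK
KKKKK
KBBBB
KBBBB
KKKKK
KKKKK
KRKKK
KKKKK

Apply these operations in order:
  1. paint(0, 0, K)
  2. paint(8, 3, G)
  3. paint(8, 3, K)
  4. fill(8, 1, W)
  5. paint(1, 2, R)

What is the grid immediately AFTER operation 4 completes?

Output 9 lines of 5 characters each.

Answer: WWWWW
WWWWW
WWWWW
WBBBB
WBBBB
WWWWW
WWWWW
WRWWW
WWWWW

Derivation:
After op 1 paint(0,0,K):
KKKKK
KKKKK
KKKKK
KBBBB
KBBBB
KKKKK
KKKKK
KRKKK
KKKKK
After op 2 paint(8,3,G):
KKKKK
KKKKK
KKKKK
KBBBB
KBBBB
KKKKK
KKKKK
KRKKK
KKKGK
After op 3 paint(8,3,K):
KKKKK
KKKKK
KKKKK
KBBBB
KBBBB
KKKKK
KKKKK
KRKKK
KKKKK
After op 4 fill(8,1,W) [36 cells changed]:
WWWWW
WWWWW
WWWWW
WBBBB
WBBBB
WWWWW
WWWWW
WRWWW
WWWWW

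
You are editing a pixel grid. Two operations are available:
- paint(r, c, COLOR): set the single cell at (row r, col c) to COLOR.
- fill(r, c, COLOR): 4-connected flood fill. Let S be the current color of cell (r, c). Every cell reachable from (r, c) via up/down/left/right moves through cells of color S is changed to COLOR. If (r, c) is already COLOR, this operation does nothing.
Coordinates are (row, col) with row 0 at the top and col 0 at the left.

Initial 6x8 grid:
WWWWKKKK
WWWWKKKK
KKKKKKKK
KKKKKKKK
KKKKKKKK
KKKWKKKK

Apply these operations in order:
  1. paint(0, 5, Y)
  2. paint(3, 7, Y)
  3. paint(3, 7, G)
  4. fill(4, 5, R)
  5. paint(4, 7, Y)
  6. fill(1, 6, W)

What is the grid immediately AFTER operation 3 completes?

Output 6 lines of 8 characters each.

After op 1 paint(0,5,Y):
WWWWKYKK
WWWWKKKK
KKKKKKKK
KKKKKKKK
KKKKKKKK
KKKWKKKK
After op 2 paint(3,7,Y):
WWWWKYKK
WWWWKKKK
KKKKKKKK
KKKKKKKY
KKKKKKKK
KKKWKKKK
After op 3 paint(3,7,G):
WWWWKYKK
WWWWKKKK
KKKKKKKK
KKKKKKKG
KKKKKKKK
KKKWKKKK

Answer: WWWWKYKK
WWWWKKKK
KKKKKKKK
KKKKKKKG
KKKKKKKK
KKKWKKKK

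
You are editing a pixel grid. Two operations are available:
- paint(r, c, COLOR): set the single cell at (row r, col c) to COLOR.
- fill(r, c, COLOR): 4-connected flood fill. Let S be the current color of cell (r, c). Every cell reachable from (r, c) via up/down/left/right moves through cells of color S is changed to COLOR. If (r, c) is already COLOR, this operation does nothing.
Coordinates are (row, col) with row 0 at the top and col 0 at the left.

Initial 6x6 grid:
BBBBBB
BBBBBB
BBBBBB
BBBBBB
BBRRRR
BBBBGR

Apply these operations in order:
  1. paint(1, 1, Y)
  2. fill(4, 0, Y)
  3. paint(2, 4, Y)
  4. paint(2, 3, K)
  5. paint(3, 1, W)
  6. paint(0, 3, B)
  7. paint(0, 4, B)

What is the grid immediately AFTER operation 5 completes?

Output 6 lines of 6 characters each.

After op 1 paint(1,1,Y):
BBBBBB
BYBBBB
BBBBBB
BBBBBB
BBRRRR
BBBBGR
After op 2 fill(4,0,Y) [29 cells changed]:
YYYYYY
YYYYYY
YYYYYY
YYYYYY
YYRRRR
YYYYGR
After op 3 paint(2,4,Y):
YYYYYY
YYYYYY
YYYYYY
YYYYYY
YYRRRR
YYYYGR
After op 4 paint(2,3,K):
YYYYYY
YYYYYY
YYYKYY
YYYYYY
YYRRRR
YYYYGR
After op 5 paint(3,1,W):
YYYYYY
YYYYYY
YYYKYY
YWYYYY
YYRRRR
YYYYGR

Answer: YYYYYY
YYYYYY
YYYKYY
YWYYYY
YYRRRR
YYYYGR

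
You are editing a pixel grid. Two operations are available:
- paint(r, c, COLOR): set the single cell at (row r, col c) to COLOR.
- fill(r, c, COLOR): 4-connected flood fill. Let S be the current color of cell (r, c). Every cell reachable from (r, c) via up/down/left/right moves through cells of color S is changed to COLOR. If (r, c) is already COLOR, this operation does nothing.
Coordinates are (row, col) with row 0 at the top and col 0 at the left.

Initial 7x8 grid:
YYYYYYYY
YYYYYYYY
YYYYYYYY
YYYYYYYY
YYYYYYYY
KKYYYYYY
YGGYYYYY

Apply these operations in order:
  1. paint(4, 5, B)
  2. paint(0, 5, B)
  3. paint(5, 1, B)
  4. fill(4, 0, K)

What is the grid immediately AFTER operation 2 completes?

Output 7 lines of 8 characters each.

Answer: YYYYYBYY
YYYYYYYY
YYYYYYYY
YYYYYYYY
YYYYYBYY
KKYYYYYY
YGGYYYYY

Derivation:
After op 1 paint(4,5,B):
YYYYYYYY
YYYYYYYY
YYYYYYYY
YYYYYYYY
YYYYYBYY
KKYYYYYY
YGGYYYYY
After op 2 paint(0,5,B):
YYYYYBYY
YYYYYYYY
YYYYYYYY
YYYYYYYY
YYYYYBYY
KKYYYYYY
YGGYYYYY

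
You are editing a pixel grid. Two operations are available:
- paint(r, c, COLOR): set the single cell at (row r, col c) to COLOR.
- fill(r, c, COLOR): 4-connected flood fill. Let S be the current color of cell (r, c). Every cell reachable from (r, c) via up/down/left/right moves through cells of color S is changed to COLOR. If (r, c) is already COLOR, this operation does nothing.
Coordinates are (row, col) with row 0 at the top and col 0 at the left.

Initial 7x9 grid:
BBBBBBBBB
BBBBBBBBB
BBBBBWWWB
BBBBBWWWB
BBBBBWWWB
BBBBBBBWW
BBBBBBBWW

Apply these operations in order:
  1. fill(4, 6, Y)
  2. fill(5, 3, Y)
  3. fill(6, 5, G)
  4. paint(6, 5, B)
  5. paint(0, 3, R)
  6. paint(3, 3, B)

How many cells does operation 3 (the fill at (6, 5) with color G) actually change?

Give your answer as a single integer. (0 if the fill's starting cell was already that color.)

Answer: 63

Derivation:
After op 1 fill(4,6,Y) [13 cells changed]:
BBBBBBBBB
BBBBBBBBB
BBBBBYYYB
BBBBBYYYB
BBBBBYYYB
BBBBBBBYY
BBBBBBBYY
After op 2 fill(5,3,Y) [50 cells changed]:
YYYYYYYYY
YYYYYYYYY
YYYYYYYYY
YYYYYYYYY
YYYYYYYYY
YYYYYYYYY
YYYYYYYYY
After op 3 fill(6,5,G) [63 cells changed]:
GGGGGGGGG
GGGGGGGGG
GGGGGGGGG
GGGGGGGGG
GGGGGGGGG
GGGGGGGGG
GGGGGGGGG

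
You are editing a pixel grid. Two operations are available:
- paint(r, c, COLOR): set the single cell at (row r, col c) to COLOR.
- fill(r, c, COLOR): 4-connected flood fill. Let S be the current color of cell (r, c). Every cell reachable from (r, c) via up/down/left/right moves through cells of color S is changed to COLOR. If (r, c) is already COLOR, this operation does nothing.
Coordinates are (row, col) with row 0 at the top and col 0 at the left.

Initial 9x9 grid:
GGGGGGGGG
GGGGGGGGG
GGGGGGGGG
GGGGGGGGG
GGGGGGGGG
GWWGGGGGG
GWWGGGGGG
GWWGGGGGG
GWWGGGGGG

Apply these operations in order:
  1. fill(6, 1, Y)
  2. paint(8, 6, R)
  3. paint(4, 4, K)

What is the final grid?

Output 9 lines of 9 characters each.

After op 1 fill(6,1,Y) [8 cells changed]:
GGGGGGGGG
GGGGGGGGG
GGGGGGGGG
GGGGGGGGG
GGGGGGGGG
GYYGGGGGG
GYYGGGGGG
GYYGGGGGG
GYYGGGGGG
After op 2 paint(8,6,R):
GGGGGGGGG
GGGGGGGGG
GGGGGGGGG
GGGGGGGGG
GGGGGGGGG
GYYGGGGGG
GYYGGGGGG
GYYGGGGGG
GYYGGGRGG
After op 3 paint(4,4,K):
GGGGGGGGG
GGGGGGGGG
GGGGGGGGG
GGGGGGGGG
GGGGKGGGG
GYYGGGGGG
GYYGGGGGG
GYYGGGGGG
GYYGGGRGG

Answer: GGGGGGGGG
GGGGGGGGG
GGGGGGGGG
GGGGGGGGG
GGGGKGGGG
GYYGGGGGG
GYYGGGGGG
GYYGGGGGG
GYYGGGRGG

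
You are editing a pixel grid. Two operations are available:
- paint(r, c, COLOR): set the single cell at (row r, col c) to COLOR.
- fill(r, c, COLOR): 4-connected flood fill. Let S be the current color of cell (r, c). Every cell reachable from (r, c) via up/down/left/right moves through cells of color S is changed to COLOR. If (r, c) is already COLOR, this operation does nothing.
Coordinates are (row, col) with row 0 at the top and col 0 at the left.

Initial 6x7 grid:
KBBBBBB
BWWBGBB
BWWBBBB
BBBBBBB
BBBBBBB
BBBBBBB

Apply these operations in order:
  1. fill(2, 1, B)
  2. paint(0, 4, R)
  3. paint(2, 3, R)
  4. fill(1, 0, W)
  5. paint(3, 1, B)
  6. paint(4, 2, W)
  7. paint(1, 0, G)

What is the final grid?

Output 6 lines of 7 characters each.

Answer: KWWWRWW
GWWWGWW
WWWRWWW
WBWWWWW
WWWWWWW
WWWWWWW

Derivation:
After op 1 fill(2,1,B) [4 cells changed]:
KBBBBBB
BBBBGBB
BBBBBBB
BBBBBBB
BBBBBBB
BBBBBBB
After op 2 paint(0,4,R):
KBBBRBB
BBBBGBB
BBBBBBB
BBBBBBB
BBBBBBB
BBBBBBB
After op 3 paint(2,3,R):
KBBBRBB
BBBBGBB
BBBRBBB
BBBBBBB
BBBBBBB
BBBBBBB
After op 4 fill(1,0,W) [38 cells changed]:
KWWWRWW
WWWWGWW
WWWRWWW
WWWWWWW
WWWWWWW
WWWWWWW
After op 5 paint(3,1,B):
KWWWRWW
WWWWGWW
WWWRWWW
WBWWWWW
WWWWWWW
WWWWWWW
After op 6 paint(4,2,W):
KWWWRWW
WWWWGWW
WWWRWWW
WBWWWWW
WWWWWWW
WWWWWWW
After op 7 paint(1,0,G):
KWWWRWW
GWWWGWW
WWWRWWW
WBWWWWW
WWWWWWW
WWWWWWW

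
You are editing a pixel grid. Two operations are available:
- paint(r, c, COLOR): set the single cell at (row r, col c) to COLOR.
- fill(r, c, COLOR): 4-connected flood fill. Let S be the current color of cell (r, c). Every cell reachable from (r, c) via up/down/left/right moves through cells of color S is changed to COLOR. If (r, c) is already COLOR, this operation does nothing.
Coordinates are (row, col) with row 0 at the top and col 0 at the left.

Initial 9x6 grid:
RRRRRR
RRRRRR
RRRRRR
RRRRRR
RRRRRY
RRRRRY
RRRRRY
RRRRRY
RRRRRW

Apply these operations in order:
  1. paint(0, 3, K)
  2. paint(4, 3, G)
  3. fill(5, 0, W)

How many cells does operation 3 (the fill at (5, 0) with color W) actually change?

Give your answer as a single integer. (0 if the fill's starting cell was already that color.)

Answer: 47

Derivation:
After op 1 paint(0,3,K):
RRRKRR
RRRRRR
RRRRRR
RRRRRR
RRRRRY
RRRRRY
RRRRRY
RRRRRY
RRRRRW
After op 2 paint(4,3,G):
RRRKRR
RRRRRR
RRRRRR
RRRRRR
RRRGRY
RRRRRY
RRRRRY
RRRRRY
RRRRRW
After op 3 fill(5,0,W) [47 cells changed]:
WWWKWW
WWWWWW
WWWWWW
WWWWWW
WWWGWY
WWWWWY
WWWWWY
WWWWWY
WWWWWW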